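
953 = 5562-4609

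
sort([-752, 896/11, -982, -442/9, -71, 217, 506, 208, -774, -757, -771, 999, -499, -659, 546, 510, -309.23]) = [-982, -774, -771, -757, -752, -659, -499, -309.23, -71, -442/9, 896/11, 208, 217, 506, 510, 546, 999]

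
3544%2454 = 1090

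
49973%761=508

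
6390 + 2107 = 8497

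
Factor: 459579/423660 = 2^(-2) * 5^(-1) * 23^(-1) * 499^1 = 499/460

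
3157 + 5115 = 8272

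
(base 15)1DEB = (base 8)14571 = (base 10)6521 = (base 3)22221112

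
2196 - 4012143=-4009947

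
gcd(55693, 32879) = 671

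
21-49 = -28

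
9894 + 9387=19281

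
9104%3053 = 2998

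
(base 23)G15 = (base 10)8492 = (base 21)J58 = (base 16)212C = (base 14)3148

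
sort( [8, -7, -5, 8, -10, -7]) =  [-10, -7, -7, -5, 8, 8]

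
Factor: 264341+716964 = 5^1*13^1*31^1*487^1 = 981305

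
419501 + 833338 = 1252839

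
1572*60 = 94320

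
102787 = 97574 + 5213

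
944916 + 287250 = 1232166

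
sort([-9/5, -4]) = [-4, -9/5]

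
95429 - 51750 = 43679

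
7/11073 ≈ 0.000632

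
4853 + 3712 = 8565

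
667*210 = 140070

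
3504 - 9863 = -6359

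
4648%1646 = 1356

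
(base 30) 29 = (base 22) 33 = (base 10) 69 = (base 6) 153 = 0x45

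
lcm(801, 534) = 1602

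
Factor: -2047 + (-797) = -1*2^2*3^2*79^1 = -2844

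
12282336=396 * 31016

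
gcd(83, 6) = 1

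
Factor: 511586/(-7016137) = -1 * 2^1 * 31^(-1) * 89^(-1) * 229^1 * 1117^1 * 2543^(-1) 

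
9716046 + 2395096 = 12111142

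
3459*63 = 217917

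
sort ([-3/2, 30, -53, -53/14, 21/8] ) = [-53, -53/14, -3/2, 21/8, 30] 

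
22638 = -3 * (-7546)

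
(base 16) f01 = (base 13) 1996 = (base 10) 3841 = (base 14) 1585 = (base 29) 4gd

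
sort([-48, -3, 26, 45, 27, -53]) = [-53, -48, -3, 26, 27, 45]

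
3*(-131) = -393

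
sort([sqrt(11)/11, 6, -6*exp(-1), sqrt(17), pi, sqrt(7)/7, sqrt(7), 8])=[-6*exp(-1), sqrt(11)/11, sqrt(7)/7, sqrt(7), pi, sqrt(17), 6, 8]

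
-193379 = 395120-588499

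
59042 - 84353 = -25311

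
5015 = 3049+1966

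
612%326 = 286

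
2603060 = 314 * 8290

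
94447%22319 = 5171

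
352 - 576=-224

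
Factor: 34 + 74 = 2^2 * 3^3 = 108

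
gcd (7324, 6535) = 1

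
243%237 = 6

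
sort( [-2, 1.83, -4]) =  [-4, -2, 1.83]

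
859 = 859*1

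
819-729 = 90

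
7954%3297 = 1360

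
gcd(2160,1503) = 9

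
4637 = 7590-2953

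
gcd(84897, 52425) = 9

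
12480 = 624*20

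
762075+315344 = 1077419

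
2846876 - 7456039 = -4609163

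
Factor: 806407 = 7^1*115201^1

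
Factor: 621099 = 3^2*69011^1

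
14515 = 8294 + 6221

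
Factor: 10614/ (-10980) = -1 * 2^ (-1) * 3^ (-1) * 5^ (-1) * 29^1 = -29/30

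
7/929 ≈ 0.00753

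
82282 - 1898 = 80384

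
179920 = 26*6920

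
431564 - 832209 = -400645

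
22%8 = 6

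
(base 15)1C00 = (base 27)890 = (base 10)6075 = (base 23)BB3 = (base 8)13673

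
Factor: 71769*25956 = 2^2*3^3*7^1*47^1*103^1*509^1 = 1862836164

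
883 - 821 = 62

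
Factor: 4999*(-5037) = -1*3^1*23^1*73^1*4999^1 = -25179963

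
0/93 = 0 = 0.00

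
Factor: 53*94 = 2^1*47^1*53^1 = 4982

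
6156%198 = 18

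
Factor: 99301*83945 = 5^1*103^1*163^1*199^1*499^1 = 8335822445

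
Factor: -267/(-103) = 3^1 * 89^1 * 103^(-1)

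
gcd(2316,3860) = 772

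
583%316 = 267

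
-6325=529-6854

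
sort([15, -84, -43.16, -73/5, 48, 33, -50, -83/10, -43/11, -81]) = [-84, -81, -50, -43.16, -73/5, -83/10, -43/11, 15, 33, 48]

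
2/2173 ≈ 0.000920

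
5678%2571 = 536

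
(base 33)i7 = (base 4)21121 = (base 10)601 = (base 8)1131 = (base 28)ld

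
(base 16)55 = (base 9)104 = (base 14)61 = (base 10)85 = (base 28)31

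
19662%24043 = 19662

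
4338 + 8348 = 12686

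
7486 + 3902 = 11388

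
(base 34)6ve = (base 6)101020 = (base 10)8004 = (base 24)dlc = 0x1f44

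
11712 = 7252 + 4460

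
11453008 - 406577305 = -395124297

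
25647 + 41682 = 67329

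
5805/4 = 1451 + 1/4 = 1451.25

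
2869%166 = 47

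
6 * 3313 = 19878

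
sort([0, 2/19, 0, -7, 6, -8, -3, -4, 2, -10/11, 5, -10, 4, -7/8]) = [-10, -8, -7, -4, -3, -10/11, -7/8, 0, 0, 2/19, 2, 4, 5, 6]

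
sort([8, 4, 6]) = [4, 6, 8]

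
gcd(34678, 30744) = 14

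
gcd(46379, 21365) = 1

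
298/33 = 9 + 1/33 ≈ 9.03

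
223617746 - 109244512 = 114373234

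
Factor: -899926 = -1*2^1*449963^1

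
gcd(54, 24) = 6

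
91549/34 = 2692+21/34 ≈ 2692.62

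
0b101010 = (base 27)1f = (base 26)1g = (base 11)39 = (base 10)42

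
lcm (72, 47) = 3384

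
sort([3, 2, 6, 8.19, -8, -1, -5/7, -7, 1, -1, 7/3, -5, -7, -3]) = [-8, -7, -7, -5, -3, -1, -1, -5/7, 1, 2, 7/3, 3, 6, 8.19]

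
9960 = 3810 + 6150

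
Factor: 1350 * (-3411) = -1 * 2^1 * 3^5 * 5^2 * 379^1 = -4604850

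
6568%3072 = 424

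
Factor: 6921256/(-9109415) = -1*2^3*5^(-1)*7^(-1)*29^1*29833^1*260269^(-1)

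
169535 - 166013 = 3522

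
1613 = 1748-135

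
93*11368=1057224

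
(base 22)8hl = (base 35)3gw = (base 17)ed0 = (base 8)10253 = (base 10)4267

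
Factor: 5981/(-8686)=-1*2^(-1)*43^(-1)*101^(-1)*5981^1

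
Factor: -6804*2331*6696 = -1*2^5*3^10*7^2*31^1*37^1 = -106199390304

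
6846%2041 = 723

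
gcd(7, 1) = 1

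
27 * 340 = 9180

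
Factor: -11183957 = -1 * 23^1 * 433^1 * 1123^1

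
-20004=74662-94666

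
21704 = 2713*8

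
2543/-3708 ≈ -0.686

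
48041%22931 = 2179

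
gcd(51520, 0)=51520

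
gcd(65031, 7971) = 3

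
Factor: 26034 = 2^1*3^1*4339^1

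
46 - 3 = 43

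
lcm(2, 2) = 2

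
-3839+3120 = -719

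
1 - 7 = -6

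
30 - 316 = -286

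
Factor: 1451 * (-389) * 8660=-1 * 2^2 * 5^1 * 389^1 * 433^1 * 1451^1=-4888041740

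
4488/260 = 17 + 17/65 ≈ 17.26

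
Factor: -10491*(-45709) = 3^1*13^1*43^1*269^1*1063^1 = 479533119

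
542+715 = 1257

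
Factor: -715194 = -1*2^1*3^2*39733^1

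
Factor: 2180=2^2*5^1*109^1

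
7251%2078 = 1017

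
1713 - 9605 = -7892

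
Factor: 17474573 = 347^1*50359^1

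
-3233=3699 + -6932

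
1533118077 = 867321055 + 665797022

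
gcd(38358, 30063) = 3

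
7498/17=441 + 1/17 ≈ 441.06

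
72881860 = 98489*740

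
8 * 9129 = 73032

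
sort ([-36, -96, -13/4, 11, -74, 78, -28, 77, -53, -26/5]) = [-96, -74, -53, -36, -28, -26/5, -13/4, 11, 77, 78]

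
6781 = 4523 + 2258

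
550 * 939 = 516450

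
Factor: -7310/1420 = -1*2^(-1)*17^1*43^1*71^(-1) = -731/142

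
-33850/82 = -16925/41 ≈ -412.80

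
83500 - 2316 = 81184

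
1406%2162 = 1406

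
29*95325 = 2764425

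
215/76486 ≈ 0.00281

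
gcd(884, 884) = 884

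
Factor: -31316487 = -1*3^1*10438829^1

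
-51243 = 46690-97933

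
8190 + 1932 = 10122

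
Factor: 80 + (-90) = -1*2^1*5^1 = -10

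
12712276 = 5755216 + 6957060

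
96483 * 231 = 22287573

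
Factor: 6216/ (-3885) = -1*2^3*5^ (-1) = -8/5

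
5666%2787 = 92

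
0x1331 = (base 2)1001100110001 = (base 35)40d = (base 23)96e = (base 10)4913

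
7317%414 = 279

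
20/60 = 1/3 ≈ 0.333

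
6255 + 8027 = 14282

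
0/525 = 0 = 0.00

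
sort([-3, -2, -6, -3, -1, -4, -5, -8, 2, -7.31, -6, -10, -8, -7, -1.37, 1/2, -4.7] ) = [-10, -8, -8, -7.31, -7, -6, -6, -5, -4.7, -4, -3, -3, -2, -1.37, -1, 1/2, 2] 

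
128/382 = 64/191 ≈ 0.335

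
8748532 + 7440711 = 16189243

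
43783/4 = 10945 + 3/4 = 10945.75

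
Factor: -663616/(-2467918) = 2^5*137^(-1)*9007^(-1)*10369^1 = 331808/1233959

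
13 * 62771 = 816023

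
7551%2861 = 1829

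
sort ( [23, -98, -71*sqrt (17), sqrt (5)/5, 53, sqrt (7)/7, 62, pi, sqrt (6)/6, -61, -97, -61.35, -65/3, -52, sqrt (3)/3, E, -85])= [-71*sqrt (17), -98, -97, -85, -61.35, -61, -52, -65/3, sqrt (7)/7, sqrt (6)/6, sqrt (5)/5, sqrt (3)/3, E, pi, 23, 53, 62]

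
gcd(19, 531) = 1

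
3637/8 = 454 + 5/8 ≈ 454.63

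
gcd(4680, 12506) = 26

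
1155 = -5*(-231)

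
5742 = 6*957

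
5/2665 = 1/533 ≈ 0.00188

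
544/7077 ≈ 0.0769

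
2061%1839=222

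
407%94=31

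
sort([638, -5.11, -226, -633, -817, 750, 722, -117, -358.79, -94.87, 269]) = [-817, -633, -358.79, -226, -117, -94.87, -5.11, 269, 638, 722, 750]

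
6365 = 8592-2227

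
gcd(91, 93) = 1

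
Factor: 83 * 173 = 83^1 * 173^1 = 14359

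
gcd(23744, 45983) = 7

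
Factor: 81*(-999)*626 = -1*2^1*3^7*37^1*313^1 = -50655294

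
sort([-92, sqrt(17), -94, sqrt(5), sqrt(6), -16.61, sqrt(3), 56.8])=[-94, -92, -16.61, sqrt(3), sqrt(5), sqrt(6), sqrt(17), 56.8]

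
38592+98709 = 137301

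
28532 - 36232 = -7700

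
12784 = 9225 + 3559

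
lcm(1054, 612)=18972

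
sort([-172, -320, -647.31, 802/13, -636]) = [-647.31, -636, -320, -172, 802/13]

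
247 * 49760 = 12290720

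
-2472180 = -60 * 41203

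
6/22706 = 3/11353 ≈ 0.000264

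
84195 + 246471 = 330666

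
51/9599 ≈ 0.00531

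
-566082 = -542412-23670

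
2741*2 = 5482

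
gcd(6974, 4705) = 1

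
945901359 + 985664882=1931566241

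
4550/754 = 175/29 ≈ 6.03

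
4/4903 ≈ 0.000816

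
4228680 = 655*6456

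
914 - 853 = 61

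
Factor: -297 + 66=-1 * 3^1 * 7^1 * 11^1=-231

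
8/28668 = 2/7167 ≈ 0.000279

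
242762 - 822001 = -579239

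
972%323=3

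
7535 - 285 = 7250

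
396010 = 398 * 995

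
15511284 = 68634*226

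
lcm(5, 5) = 5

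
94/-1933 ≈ -0.0486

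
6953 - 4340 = 2613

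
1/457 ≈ 0.00219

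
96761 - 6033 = 90728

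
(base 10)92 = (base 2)1011100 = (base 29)35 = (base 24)3k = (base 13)71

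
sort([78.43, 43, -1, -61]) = [-61, -1, 43, 78.43]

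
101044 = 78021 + 23023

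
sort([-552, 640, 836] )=[-552, 640, 836] 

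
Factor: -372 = -1*2^2*3^1*31^1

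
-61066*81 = -4946346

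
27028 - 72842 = -45814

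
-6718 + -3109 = -9827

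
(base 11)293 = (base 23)em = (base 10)344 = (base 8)530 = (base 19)i2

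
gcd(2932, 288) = 4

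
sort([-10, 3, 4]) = [-10, 3, 4]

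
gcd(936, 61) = 1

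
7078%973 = 267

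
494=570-76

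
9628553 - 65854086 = -56225533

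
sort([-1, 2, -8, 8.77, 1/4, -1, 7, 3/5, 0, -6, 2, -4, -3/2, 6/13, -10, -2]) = [-10, -8, -6, -4, -2, -3/2, -1, -1, 0, 1/4, 6/13, 3/5, 2, 2, 7, 8.77]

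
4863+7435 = 12298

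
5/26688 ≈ 0.000187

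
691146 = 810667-119521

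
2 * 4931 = 9862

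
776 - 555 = 221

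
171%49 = 24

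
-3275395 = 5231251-8506646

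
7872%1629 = 1356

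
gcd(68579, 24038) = 707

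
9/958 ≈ 0.00939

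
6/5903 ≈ 0.00102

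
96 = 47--49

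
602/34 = 301/17 ≈ 17.71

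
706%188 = 142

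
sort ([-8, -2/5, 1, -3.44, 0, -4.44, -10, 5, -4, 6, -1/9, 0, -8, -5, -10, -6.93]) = [-10, -10, -8, -8, -6.93, -5, -4.44, -4, -3.44, -2/5, -1/9, 0, 0, 1, 5, 6]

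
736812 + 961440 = 1698252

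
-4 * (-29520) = 118080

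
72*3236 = 232992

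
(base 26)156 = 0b1100101100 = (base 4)30230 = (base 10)812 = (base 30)r2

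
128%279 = 128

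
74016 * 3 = 222048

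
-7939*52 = -412828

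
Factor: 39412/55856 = 2^(-2)*59^1*167^1*3491^(-1) = 9853/13964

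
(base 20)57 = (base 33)38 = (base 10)107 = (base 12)8b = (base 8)153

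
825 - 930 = -105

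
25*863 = 21575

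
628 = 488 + 140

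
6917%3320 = 277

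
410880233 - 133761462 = 277118771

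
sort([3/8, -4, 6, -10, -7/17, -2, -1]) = [-10, -4, -2, -1, -7/17, 3/8, 6]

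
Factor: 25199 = 113^1*223^1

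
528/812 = 132/203 ≈ 0.650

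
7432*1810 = 13451920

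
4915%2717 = 2198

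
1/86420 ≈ 0.0000116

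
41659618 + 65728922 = 107388540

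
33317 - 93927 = -60610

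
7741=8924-1183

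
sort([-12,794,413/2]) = [-12,413/2,794]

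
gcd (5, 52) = 1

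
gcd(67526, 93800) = 2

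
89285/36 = 2480+5/36 ≈ 2480.14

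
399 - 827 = -428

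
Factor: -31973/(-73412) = 2^(-2)*18353^(-1)*31973^1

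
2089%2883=2089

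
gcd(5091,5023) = 1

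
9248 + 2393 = 11641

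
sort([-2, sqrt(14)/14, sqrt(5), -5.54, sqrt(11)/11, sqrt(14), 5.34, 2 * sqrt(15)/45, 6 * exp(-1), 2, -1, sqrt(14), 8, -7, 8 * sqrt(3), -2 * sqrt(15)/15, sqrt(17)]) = [-7, -5.54, -2, -1, -2 * sqrt(15)/15, 2 * sqrt(15)/45, sqrt(14)/14, sqrt(11)/11, 2, 6 * exp(-1), sqrt(5), sqrt(14), sqrt(14), sqrt(17), 5.34, 8, 8 * sqrt(3)]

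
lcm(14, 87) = 1218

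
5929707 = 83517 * 71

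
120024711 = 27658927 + 92365784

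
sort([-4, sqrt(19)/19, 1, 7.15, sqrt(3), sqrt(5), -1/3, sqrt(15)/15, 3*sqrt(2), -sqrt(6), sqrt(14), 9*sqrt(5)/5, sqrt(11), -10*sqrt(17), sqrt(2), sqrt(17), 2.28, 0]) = [-10*sqrt(17), -4, -sqrt(6), -1/3, 0, sqrt(19)/19, sqrt(15)/15, 1, sqrt(2), sqrt(3), sqrt(5), 2.28, sqrt(11), sqrt(14), 9*sqrt(5)/5, sqrt(17), 3*sqrt(2), 7.15]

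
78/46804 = 39/23402 ≈ 0.00167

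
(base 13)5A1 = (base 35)RV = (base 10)976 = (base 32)UG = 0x3D0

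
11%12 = 11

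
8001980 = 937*8540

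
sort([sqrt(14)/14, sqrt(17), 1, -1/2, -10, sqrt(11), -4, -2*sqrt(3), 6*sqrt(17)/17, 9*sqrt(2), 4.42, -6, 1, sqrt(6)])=[-10, -6, -4, -2*sqrt(3), -1/2, sqrt(14)/14, 1, 1, 6*sqrt(17)/17, sqrt(6), sqrt(11), sqrt(17), 4.42, 9*sqrt(2)]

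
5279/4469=1 + 810/4469 ≈ 1.18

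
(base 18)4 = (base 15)4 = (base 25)4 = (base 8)4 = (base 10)4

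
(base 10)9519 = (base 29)b97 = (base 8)22457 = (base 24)gcf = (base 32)99f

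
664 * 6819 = 4527816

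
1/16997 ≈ 0.0000588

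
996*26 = 25896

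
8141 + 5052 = 13193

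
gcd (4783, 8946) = 1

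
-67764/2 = -33882 = -33882.00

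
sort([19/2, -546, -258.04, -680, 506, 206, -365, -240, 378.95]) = [-680, -546, -365, -258.04, -240, 19/2, 206, 378.95, 506]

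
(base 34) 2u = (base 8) 142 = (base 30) 38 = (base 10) 98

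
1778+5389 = 7167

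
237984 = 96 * 2479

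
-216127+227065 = 10938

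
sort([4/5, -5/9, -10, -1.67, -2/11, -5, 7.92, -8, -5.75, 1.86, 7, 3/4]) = [-10, -8, -5.75, -5, -1.67, -5/9, -2/11, 3/4, 4/5, 1.86, 7, 7.92]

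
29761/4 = 7440 + 1/4 = 7440.25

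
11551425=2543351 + 9008074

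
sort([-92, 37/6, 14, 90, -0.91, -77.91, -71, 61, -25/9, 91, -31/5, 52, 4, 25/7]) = [-92, -77.91, -71, -31/5, -25/9, -0.91, 25/7, 4, 37/6, 14, 52, 61, 90, 91]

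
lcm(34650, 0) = 0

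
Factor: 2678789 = 2678789^1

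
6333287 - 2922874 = 3410413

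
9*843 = 7587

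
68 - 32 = 36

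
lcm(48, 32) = 96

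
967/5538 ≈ 0.175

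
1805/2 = 902 + 1/2 = 902.50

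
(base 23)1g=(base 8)47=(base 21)1i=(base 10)39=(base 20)1j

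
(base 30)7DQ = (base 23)CG0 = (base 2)1101000111100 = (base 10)6716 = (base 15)1ECB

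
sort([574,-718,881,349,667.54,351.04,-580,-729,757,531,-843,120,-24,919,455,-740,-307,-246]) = [-843,-740,-729,-718,-580,-307,-246,-24,120,349,351.04,455,531,574,667.54,757,881,919]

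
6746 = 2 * 3373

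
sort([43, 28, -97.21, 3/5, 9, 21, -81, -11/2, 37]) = [-97.21, -81, -11/2, 3/5, 9, 21, 28, 37, 43]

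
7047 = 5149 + 1898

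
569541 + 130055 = 699596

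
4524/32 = 1131/8 ≈ 141.38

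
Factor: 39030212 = 2^2*13^2*57737^1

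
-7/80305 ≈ -0.0000872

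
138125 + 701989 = 840114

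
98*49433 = 4844434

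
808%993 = 808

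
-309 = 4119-4428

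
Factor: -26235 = -1*3^2*5^1*11^1*53^1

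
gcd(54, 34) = 2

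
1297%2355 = 1297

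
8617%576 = 553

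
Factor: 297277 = 53^1 * 71^1 * 79^1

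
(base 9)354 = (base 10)292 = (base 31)9d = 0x124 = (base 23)cg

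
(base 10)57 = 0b111001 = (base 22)2d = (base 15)3c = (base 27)23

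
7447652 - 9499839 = -2052187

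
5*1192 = 5960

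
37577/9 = 4175 + 2/9 ≈ 4175.22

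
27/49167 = 1/1821 ≈ 0.000549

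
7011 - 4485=2526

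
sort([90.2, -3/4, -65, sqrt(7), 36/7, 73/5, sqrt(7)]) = [-65, -3/4, sqrt(7), sqrt(7), 36/7, 73/5, 90.2]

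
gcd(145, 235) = 5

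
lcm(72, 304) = 2736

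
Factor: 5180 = 2^2 * 5^1 * 7^1 * 37^1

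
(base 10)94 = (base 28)3a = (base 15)64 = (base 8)136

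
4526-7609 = -3083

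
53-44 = 9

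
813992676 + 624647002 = 1438639678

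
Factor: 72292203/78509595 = 3^2 * 5^(-1) * 67^(-1) * 191^(-1) * 193^1 * 409^(-1) * 13873^1 = 24097401/26169865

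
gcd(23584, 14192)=16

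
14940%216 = 36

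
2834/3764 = 1417/1882 ≈ 0.753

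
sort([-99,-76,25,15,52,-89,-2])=[-99,-89,-76,-2,15,25,52]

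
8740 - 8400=340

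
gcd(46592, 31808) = 448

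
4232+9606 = 13838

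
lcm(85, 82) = 6970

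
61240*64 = 3919360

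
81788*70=5725160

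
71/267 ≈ 0.266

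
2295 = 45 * 51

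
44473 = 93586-49113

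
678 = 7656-6978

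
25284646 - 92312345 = -67027699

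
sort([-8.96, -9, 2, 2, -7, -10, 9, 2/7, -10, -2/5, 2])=[-10, -10, -9, -8.96, -7, -2/5, 2/7, 2, 2, 2, 9]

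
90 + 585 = 675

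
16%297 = 16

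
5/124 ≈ 0.0403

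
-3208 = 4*(-802)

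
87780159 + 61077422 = 148857581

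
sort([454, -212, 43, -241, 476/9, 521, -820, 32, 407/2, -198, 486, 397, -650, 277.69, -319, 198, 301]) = [-820, -650, -319, -241, -212, -198, 32, 43, 476/9, 198, 407/2, 277.69, 301, 397, 454, 486, 521]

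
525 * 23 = 12075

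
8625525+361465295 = 370090820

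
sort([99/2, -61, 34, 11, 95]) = [-61, 11, 34, 99/2, 95]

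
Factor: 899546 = 2^1 * 449773^1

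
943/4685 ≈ 0.201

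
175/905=35/181 ≈ 0.193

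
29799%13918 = 1963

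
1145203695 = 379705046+765498649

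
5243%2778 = 2465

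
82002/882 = 13667/147 ≈ 92.97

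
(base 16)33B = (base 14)431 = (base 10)827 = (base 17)2EB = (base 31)QL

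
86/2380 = 43/1190 ≈ 0.0361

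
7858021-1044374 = 6813647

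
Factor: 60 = 2^2 * 3^1 * 5^1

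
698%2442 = 698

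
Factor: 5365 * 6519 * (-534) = -1 * 2^1 * 3^2 * 5^1 * 29^1 * 37^1 * 41^1 * 53^1 * 89^1 = -18676348290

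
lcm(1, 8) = 8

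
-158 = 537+-695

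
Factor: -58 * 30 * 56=-1 * 2^5 * 3^1 * 5^1 * 7^1 * 29^1=-97440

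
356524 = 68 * 5243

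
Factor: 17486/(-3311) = -1*2^1*11^(-1)*43^(-1)*1249^1 = -2498/473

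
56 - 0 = 56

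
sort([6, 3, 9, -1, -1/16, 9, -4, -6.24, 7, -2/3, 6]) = [-6.24, -4, -1, -2/3, -1/16, 3, 6, 6, 7, 9, 9]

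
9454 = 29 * 326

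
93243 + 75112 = 168355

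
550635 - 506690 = 43945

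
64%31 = 2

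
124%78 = 46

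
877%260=97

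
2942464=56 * 52544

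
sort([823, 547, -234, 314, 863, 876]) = [-234, 314, 547, 823, 863, 876]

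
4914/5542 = 2457/2771 ≈ 0.887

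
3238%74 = 56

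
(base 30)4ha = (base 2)1000000011000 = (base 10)4120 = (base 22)8b6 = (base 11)3106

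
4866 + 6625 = 11491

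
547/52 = 10 + 27/52 ≈ 10.52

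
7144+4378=11522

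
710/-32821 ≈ -0.0216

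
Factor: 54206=2^1 * 27103^1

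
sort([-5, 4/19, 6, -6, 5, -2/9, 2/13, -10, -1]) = [-10, -6, -5, -1, -2/9, 2/13, 4/19, 5, 6]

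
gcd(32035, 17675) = 5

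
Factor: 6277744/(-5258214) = -1 * 2^3 * 3^(-2) * 11^1 * 13^(-1) * 23^(-1) * 53^1 * 673^1 * 977^(-1) = -3138872/2629107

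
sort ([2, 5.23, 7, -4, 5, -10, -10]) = [-10, -10, -4, 2, 5, 5.23, 7]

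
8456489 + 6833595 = 15290084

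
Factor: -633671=-1*31^1*20441^1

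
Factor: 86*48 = 2^5*3^1*43^1 = 4128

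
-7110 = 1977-9087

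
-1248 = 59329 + -60577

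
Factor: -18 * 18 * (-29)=2^2 * 3^4 * 29^1=9396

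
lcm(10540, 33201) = 664020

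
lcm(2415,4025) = 12075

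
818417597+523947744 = 1342365341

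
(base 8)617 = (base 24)gf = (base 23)h8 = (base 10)399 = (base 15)1b9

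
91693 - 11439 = 80254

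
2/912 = 1/456 ≈ 0.00219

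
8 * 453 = 3624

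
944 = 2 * 472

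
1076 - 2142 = -1066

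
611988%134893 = 72416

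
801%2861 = 801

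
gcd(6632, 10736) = 8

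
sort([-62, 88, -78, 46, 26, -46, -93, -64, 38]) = [-93, -78, -64, -62, -46, 26, 38, 46, 88]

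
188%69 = 50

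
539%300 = 239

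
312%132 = 48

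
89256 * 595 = 53107320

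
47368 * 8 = 378944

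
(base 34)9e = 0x140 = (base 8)500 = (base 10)320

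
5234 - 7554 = -2320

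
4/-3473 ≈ -0.00115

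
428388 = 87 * 4924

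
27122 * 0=0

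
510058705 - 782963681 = -272904976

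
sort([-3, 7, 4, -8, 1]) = [-8, -3, 1, 4, 7]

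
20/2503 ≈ 0.00799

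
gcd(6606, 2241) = 9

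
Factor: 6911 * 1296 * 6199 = 2^4 * 3^4 * 6199^1 * 6911^1 = 55522310544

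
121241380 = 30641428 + 90599952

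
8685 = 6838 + 1847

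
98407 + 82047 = 180454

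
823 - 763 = 60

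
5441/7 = 777+2/7 ≈ 777.29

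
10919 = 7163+3756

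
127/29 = 4 + 11/29 ≈ 4.38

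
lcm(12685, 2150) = 126850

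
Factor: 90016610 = 2^1*5^1*1031^1*8731^1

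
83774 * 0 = 0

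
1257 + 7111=8368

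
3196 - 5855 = -2659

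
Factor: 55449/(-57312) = -1*2^(-5)*61^1*101^1*199^(-1) = -6161/6368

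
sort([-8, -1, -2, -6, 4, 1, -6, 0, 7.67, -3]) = [-8, -6, -6, -3, -2, -1, 0, 1, 4, 7.67]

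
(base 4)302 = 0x32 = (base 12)42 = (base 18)2e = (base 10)50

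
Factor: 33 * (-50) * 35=-1 * 2^1 * 3^1 * 5^3 * 7^1 * 11^1=-57750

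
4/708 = 1/177 ≈ 0.00565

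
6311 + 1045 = 7356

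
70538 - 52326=18212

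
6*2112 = 12672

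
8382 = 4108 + 4274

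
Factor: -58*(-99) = 2^1*3^2*11^1*29^1 = 5742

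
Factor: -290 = -1*2^1*5^1*29^1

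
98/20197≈0.00485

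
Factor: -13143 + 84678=3^1 * 5^1 * 19^1 * 251^1=71535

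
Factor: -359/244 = -1*2^(-2)*61^(-1)*359^1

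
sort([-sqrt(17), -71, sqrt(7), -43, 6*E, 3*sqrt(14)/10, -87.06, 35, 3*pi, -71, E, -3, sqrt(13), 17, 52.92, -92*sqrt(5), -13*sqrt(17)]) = [-92*sqrt(5), -87.06, -71, -71, -13*sqrt(17), -43, -sqrt(17), -3, 3*sqrt(14)/10, sqrt(7), E, sqrt(13), 3*pi, 6*E, 17, 35, 52.92]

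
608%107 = 73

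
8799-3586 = 5213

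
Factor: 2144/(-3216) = -1 * 2^1 * 3^(-1) = -2/3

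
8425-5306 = 3119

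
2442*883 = 2156286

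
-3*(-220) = 660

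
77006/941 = 81 + 785/941 ≈ 81.83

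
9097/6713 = 1 + 2384/6713 ≈ 1.36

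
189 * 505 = 95445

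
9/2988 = 1/332 ≈ 0.00301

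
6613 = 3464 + 3149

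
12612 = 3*4204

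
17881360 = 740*24164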